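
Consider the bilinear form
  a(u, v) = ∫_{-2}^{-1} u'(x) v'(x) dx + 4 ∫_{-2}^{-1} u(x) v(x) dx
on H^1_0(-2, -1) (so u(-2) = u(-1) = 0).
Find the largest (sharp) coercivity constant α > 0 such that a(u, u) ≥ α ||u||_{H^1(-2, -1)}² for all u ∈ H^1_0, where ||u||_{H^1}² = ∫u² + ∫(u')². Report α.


α = 1

Coercivity of a(·,·) on H^1_0(-2, -1) means a(u, u) ≥ α ||u||_{H^1}² for every u ∈ H^1_0.
The interval has length L = 1, and Poincaré/coercivity depend only on L. Here a(u, u) = ∫(u')² + (4)·∫u².
Here c = 4 ≥ 1, so a(u,u) = ∫(u')² + c∫u² ≥ ∫(u')² + ∫u² = ||u||_{H^1}², i.e. α = 1 works. No larger α is possible: a(u,u) ≥ α||u||_{H^1}² means (1−α)∫(u')² ≥ (α−c)∫u², and for the modes u_n = sin(nπ(x−x₀)/L) (x₀ the left endpoint) one has ∫u_n²/∫(u_n')² = (L/(nπ))² → 0, so a(u_n,u_n)/||u_n||_{H^1}² → 1. Hence the optimal constant is α = 1.
Therefore α = 1.


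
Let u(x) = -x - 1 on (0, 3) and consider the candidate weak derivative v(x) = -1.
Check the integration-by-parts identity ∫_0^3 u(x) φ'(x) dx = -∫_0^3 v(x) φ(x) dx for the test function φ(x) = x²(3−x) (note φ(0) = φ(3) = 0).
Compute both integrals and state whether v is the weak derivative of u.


LHS = 27/4, RHS = 27/4. Yes, v = u' weakly.

u(x) = -x - 1, classical derivative u'(x) = -1.
φ(x) = x²(3−x), so φ'(x) = 3*x*(2 - x).
Note φ(0) = φ(3) = 0, so the boundary term u·φ vanishes.
LHS = ∫_0^3 u(x) φ'(x) dx = ∫_0^3 (3*x^3 - 3*x^2 - 6*x) dx. Term by term:
  ∫_0^3 3*x^3 dx = 243/4;  ∫_0^3 -3*x^2 dx = -27;  ∫_0^3 -6*x dx = -27.
Sum: 243/4 − 27 − 27 = 27/4.
So LHS = 27/4.
∫_0^3 v(x) φ(x) dx = ∫_0^3 (x^3 - 3*x^2) dx. Term by term:
  ∫_0^3 x^3 dx = 81/4;  ∫_0^3 -3*x^2 dx = -27.
Sum: 81/4 − 27 = -27/4.
So RHS = -∫_0^3 v(x) φ(x) dx = 27/4.
LHS = RHS, so the identity holds for this test φ.
Moreover u is smooth here and v(x) = u'(x) = -1 pointwise, so the identity holds for every test function. Hence v is the weak derivative of u.


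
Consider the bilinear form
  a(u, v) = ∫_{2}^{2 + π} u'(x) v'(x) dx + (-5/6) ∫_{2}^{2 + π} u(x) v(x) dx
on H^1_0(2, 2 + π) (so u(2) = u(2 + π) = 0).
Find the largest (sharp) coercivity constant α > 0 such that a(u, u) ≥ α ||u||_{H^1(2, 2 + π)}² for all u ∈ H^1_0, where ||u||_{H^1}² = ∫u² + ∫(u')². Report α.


α = 1/12

Coercivity of a(·,·) on H^1_0(2, 2 + π) means a(u, u) ≥ α ||u||_{H^1}² for every u ∈ H^1_0.
The interval has length L = π, and Poincaré/coercivity depend only on L. Here a(u, u) = ∫(u')² + (-5/6)·∫u².
Here c = -5/6 < 0 with |c| < (π/L)² = 1, so coercivity still holds. The condition a(u,u) ≥ α||u||_{H^1}² reads (1−α)∫(u')² ≥ (α−c)∫u². Any admissible α is ≤ 1 (rapidly oscillating u have ∫u²/∫(u')² → 0), and α = 1 would force 0 ≥ (1−c)∫u², impossible since c < 1; so 1−α > 0. By the sharp Poincaré inequality on H^1_0 of an interval of length L, ∫(u')² ≥ (π/L)²∫u² with equality for the first sine mode sin(π(x−x₀)/L) (x₀ the left endpoint), so the inequality holds for all u iff (1−α)(π/L)² ≥ α − c, i.e. α ≤ ((π/L)² + c)/((π/L)² + 1) = (1 + c(L/π)²)/(1 + (L/π)²). (Direct route, valid since c ≤ 0: Poincaré gives c∫u² ≥ c(L/π)²∫(u')², so a(u,u) ≥ (1 + c(L/π)²)∫(u')², while ||u||_{H^1}² ≤ (1 + (L/π)²)∫(u')²; dividing yields the same α.) With (π/L)² = 1 and c = -5/6, the largest admissible constant is α = ((π/L)² + c)/((π/L)² + 1).
Simplifying, α = 1/12.


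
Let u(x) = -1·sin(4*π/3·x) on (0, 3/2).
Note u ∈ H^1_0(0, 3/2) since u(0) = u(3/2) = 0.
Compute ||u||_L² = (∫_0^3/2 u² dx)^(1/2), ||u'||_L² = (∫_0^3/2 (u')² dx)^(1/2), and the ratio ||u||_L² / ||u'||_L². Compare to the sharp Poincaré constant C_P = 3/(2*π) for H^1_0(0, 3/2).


||u||_L² / ||u'||_L² = 3/(4*π) < C_P = 3/(2*π).

u(x) = -1·sin(4*π/3·x), so u'(x) = -4*π*cos(4*π*x/3)/3.
Writing u(x) = A·sin(kπx/L) with A = -1 and k = 2, use ∫_0^L sin²(kπx/L) dx = L/2 and ∫_0^L cos²(kπx/L) dx = L/2.
u² = 1·sin²(4*π/3·x) and (u')² = 16*π^2/9·cos²(4*π/3·x), and each of sin², cos² integrates to L/2 = 3/4 over (0, 3/2).
∫_0^3/2 u² dx = 3/4, so ||u||_L² = sqrt(3)/2.
∫_0^3/2 (u')² dx = 4*π^2/3, so ||u'||_L² = 2*sqrt(3)*π/3.
Ratio ||u||_L² / ||u'||_L² = 3/(4*π).
Sharp Poincaré constant on H^1_0(0, 3/2) is C_P = L/π = 3/(2*π), achieved by sin(2*π/3·x).
This is the k = 2 harmonic; the ratio L/(kπ) is strictly less than C_P = L/π, consistent with the sharp inequality ||u||_L² ≤ C_P ||u'||_L².


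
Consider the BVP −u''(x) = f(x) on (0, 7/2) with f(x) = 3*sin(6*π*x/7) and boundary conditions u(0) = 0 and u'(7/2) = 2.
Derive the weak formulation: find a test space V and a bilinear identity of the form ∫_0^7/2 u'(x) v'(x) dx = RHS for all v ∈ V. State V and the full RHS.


V = {v ∈ H^1(0, 7/2) : v(0) = 0} (test functions vanish at x = 0 where u is specified); weak form: ∫_0^7/2 u'v' dx = ∫_0^7/2 (3*sin(6*π*x/7)) v dx + 2·v(7/2) for all v ∈ V.

Multiply both sides by a test function v and integrate from 0 to 7/2:
  ∫_0^7/2 −u''(x) v(x) dx = ∫_0^7/2 f(x) v(x) dx.
Integrate the LHS by parts once:
  ∫_0^7/2 −u'' v dx = −[u'(x) v(x)]_0^7/2 + ∫_0^7/2 u'(x) v'(x) dx.
Thus ∫_0^7/2 u'(x) v'(x) dx = ∫_0^7/2 f(x) v(x) dx + [u'(x) v(x)]_0^7/2.
Choose V so that boundary terms are either known or forced to vanish.
Mixed BC: u(0) = 0 (Dirichlet) and u'(7/2) = 2 (Neumann). Define V = {v ∈ H^1(0, 7/2) : v(0) = 0}. Then [u' v]_0^7/2 = u'(7/2)·v(7/2) − u'(0)·0 = 2·v(7/2).
Weak formulation: find u (satisfying any essential BC) such that ∫_0^7/2 u'(x) v'(x) dx = ∫_0^7/2 f v dx + 2·v(7/2) for all v ∈ V (Dirichlet at 0 absorbed into V; Neumann datum at x = 7/2 contributes the boundary term).
Substituting f(x) = 3*sin(6*π*x/7), the right-hand side is ∫_0^7/2 (3*sin(6*π*x/7)) v dx + 2·v(7/2).


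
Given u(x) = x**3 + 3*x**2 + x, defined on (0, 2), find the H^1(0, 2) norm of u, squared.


||u||_{H^1}^2 = 10898/21

The H^1 norm (squared) on an interval (0, L) is
  ||u||_{H^1}^2 = ∫_0^L u(x)^2 dx + ∫_0^L u'(x)^2 dx.
Compute u'(x) = 3*x**2 + 6*x + 1.
Then u(x)^2 = x**6 + 6*x**5 + 11*x**4 + 6*x**3 + x**2 and u'(x)^2 = 9*x**4 + 36*x**3 + 42*x**2 + 12*x + 1.
Integrate each monomial from 0 to 2 using ∫_0^2 c·x^n dx = c·2^(n+1)/(n+1):
  ∫_0^2 u(x)^2 dx = ∫_0^2 (x^6 + 6*x^5 + 11*x^4 + 6*x^3 + x^2) dx. Term by term:
    ∫_0^2 x^6 dx = 128/7;  ∫_0^2 6*x^5 dx = 64;  ∫_0^2 11*x^4 dx = 352/5;
    ∫_0^2 6*x^3 dx = 24;  ∫_0^2 x^2 dx = 8/3.
  Sum: 128/7 + 64 + 352/5 + 24 + 8/3 = 18832/105.
  ∫_0^2 u'(x)^2 dx = ∫_0^2 (9*x^4 + 36*x^3 + 42*x^2 + 12*x + 1) dx. Term by term:
    ∫_0^2 9*x^4 dx = 288/5;  ∫_0^2 36*x^3 dx = 144;  ∫_0^2 42*x^2 dx = 112;
    ∫_0^2 12*x dx = 24;  ∫_0^2 1 dx = 2.
  Sum: 288/5 + 144 + 112 + 24 + 2 = 1698/5.
Adding: ||u||_{H^1}^2 = 18832/105 + 1698/5 = 10898/21.


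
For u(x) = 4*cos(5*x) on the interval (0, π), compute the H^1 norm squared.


||u||_{H^1(0,π)}^2 = 208*π

u'(x) = -20*sin(5*x).
Expand u² and (u')² and integrate term by term on (0, π), using: for integers n ≥ 1, ∫_0^π sin²(nx) dx = ∫_0^π cos²(nx) dx = π/2; for n ≠ n', ∫_0^π sin(nx)sin(n'x) dx = ∫_0^π cos(nx)cos(n'x) dx = 0; and by product-to-sum, ∫_0^π sin(nx)cos(n'x) dx = ½∫_0^π [sin((n+n')x) + sin((n−n')x)] dx, which is 0 when n+n' is even and 2n/(n²−n'²) when n+n' is odd (it need not vanish on (0, π)).
  u² squared terms: (4)²·∫cos(5x)² dx = 16·π/2 = 8*π.
  So ∫_0^π u² dx = 8*π.
  (u')² squared terms: (-20)²·∫sin(5x)² dx = 400·π/2 = 200*π.
  So ∫_0^π (u')² dx = 200*π.
||u||_{H^1}^2 = (8*π) + (200*π) = 208*π.


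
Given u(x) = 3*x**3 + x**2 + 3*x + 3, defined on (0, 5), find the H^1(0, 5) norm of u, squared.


||u||_{H^1}^2 = 4020515/21

The H^1 norm (squared) on an interval (0, L) is
  ||u||_{H^1}^2 = ∫_0^L u(x)^2 dx + ∫_0^L u'(x)^2 dx.
Compute u'(x) = 9*x**2 + 2*x + 3.
Then u(x)^2 = 9*x**6 + 6*x**5 + 19*x**4 + 24*x**3 + 15*x**2 + 18*x + 9 and u'(x)^2 = 81*x**4 + 36*x**3 + 58*x**2 + 12*x + 9.
Integrate each monomial from 0 to 5 using ∫_0^5 c·x^n dx = c·5^(n+1)/(n+1):
  ∫_0^5 u(x)^2 dx = ∫_0^5 (9*x^6 + 6*x^5 + 19*x^4 + 24*x^3 + 15*x^2 + 18*x + 9) dx. Term by term:
    ∫_0^5 9*x^6 dx = 703125/7;  ∫_0^5 6*x^5 dx = 15625;  ∫_0^5 19*x^4 dx = 11875;
    ∫_0^5 24*x^3 dx = 3750;  ∫_0^5 15*x^2 dx = 625;  ∫_0^5 18*x dx = 225;
    ∫_0^5 9 dx = 45.
  Sum: 703125/7 + 15625 + 11875 + 3750 + 625 + 225 + 45 = 928140/7.
  ∫_0^5 u'(x)^2 dx = ∫_0^5 (81*x^4 + 36*x^3 + 58*x^2 + 12*x + 9) dx. Term by term:
    ∫_0^5 81*x^4 dx = 50625;  ∫_0^5 36*x^3 dx = 5625;  ∫_0^5 58*x^2 dx = 7250/3;
    ∫_0^5 12*x dx = 150;  ∫_0^5 9 dx = 45.
  Sum: 50625 + 5625 + 7250/3 + 150 + 45 = 176585/3.
Adding: ||u||_{H^1}^2 = 928140/7 + 176585/3 = 4020515/21.


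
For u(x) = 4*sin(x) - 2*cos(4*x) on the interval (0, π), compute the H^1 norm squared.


||u||_{H^1(0,π)}^2 = 544/15 + 50*π

u'(x) = 8*sin(4*x) + 4*cos(x).
Expand u² and (u')² and integrate term by term on (0, π), using: for integers n ≥ 1, ∫_0^π sin²(nx) dx = ∫_0^π cos²(nx) dx = π/2; for n ≠ n', ∫_0^π sin(nx)sin(n'x) dx = ∫_0^π cos(nx)cos(n'x) dx = 0; and by product-to-sum, ∫_0^π sin(nx)cos(n'x) dx = ½∫_0^π [sin((n+n')x) + sin((n−n')x)] dx, which is 0 when n+n' is even and 2n/(n²−n'²) when n+n' is odd (it need not vanish on (0, π)).
  u² squared terms: (-2)²·∫cos(4x)² dx = 4·π/2 = 2*π;  (4)²·∫sin(x)² dx = 16·π/2 = 8*π.
  u² cross terms: 2·(-2)·(4)·∫cos(4x)·sin(x) dx = -16·(-2/15) = 32/15.
  So ∫_0^π u² dx = 2*π + 8*π + 32/15 = 32/15 + 10*π.
  (u')² squared terms: (4)²·∫cos(x)² dx = 16·π/2 = 8*π;  (8)²·∫sin(4x)² dx = 64·π/2 = 32*π.
  (u')² cross terms: 2·(4)·(8)·∫cos(x)·sin(4x) dx = 64·(8/15) = 512/15.
  So ∫_0^π (u')² dx = 8*π + 32*π + 512/15 = 512/15 + 40*π.
||u||_{H^1}^2 = (32/15 + 10*π) + (512/15 + 40*π) = 544/15 + 50*π.


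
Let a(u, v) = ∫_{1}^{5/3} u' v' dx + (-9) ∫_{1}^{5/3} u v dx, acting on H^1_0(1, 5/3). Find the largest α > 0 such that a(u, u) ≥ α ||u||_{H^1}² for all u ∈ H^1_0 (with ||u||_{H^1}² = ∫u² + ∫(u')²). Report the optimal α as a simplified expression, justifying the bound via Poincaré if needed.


α = 9*(-4 + π^2)/(4 + 9*π^2)

Coercivity of a(·,·) on H^1_0(1, 5/3) means a(u, u) ≥ α ||u||_{H^1}² for every u ∈ H^1_0.
The interval has length L = 2/3, and Poincaré/coercivity depend only on L. Here a(u, u) = ∫(u')² + (-9)·∫u².
Here c = -9 < 0 with |c| < (π/L)² = 9*π^2/4, so coercivity still holds. The condition a(u,u) ≥ α||u||_{H^1}² reads (1−α)∫(u')² ≥ (α−c)∫u². Any admissible α is ≤ 1 (rapidly oscillating u have ∫u²/∫(u')² → 0), and α = 1 would force 0 ≥ (1−c)∫u², impossible since c < 1; so 1−α > 0. By the sharp Poincaré inequality on H^1_0 of an interval of length L, ∫(u')² ≥ (π/L)²∫u² with equality for the first sine mode sin(π(x−x₀)/L) (x₀ the left endpoint), so the inequality holds for all u iff (1−α)(π/L)² ≥ α − c, i.e. α ≤ ((π/L)² + c)/((π/L)² + 1) = (1 + c(L/π)²)/(1 + (L/π)²). (Direct route, valid since c ≤ 0: Poincaré gives c∫u² ≥ c(L/π)²∫(u')², so a(u,u) ≥ (1 + c(L/π)²)∫(u')², while ||u||_{H^1}² ≤ (1 + (L/π)²)∫(u')²; dividing yields the same α.) With (π/L)² = 9*π^2/4 and c = -9, the largest admissible constant is α = ((π/L)² + c)/((π/L)² + 1).
Simplifying, α = 9*(-4 + π^2)/(4 + 9*π^2).


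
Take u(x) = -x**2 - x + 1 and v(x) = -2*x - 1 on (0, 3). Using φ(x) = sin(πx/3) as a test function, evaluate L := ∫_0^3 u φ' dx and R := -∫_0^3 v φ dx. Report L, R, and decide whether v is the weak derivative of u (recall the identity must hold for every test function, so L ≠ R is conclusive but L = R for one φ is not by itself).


LHS = 24/π, RHS = 24/π. Yes, v = u' weakly.

u(x) = -x**2 - x + 1, classical derivative u'(x) = -2*x - 1.
φ(x) = sin(πx/3), so φ'(x) = π*cos(π*x/3)/3.
Note φ(0) = φ(3) = 0, so the boundary term u·φ vanishes.
LHS = ∫_0^3 u(x) φ'(x) dx = ∫_0^3 (-π*x^2*cos(π*x/3)/3 - π*x*cos(π*x/3)/3 + π*cos(π*x/3)/3) dx. Term by term:
  ∫_0^3 π*cos(π*x/3)/3 dx = 0;  ∫_0^3 -π*x*cos(π*x/3)/3 dx = 6/π;  ∫_0^3 -π*x^2*cos(π*x/3)/3 dx = 18/π.
Sum: 0 + 6/π + 18/π = 24/π.
So LHS = 24/π.
∫_0^3 v(x) φ(x) dx = ∫_0^3 (-2*x*sin(π*x/3) - sin(π*x/3)) dx. Term by term:
  ∫_0^3 -sin(π*x/3) dx = -6/π;  ∫_0^3 -2*x*sin(π*x/3) dx = -18/π.
Sum: -6/π − 18/π = -24/π.
So RHS = -∫_0^3 v(x) φ(x) dx = 24/π.
LHS = RHS, so the identity holds for this test φ.
Moreover u is smooth here and v(x) = u'(x) = -2*x - 1 pointwise, so the identity holds for every test function. Hence v is the weak derivative of u.


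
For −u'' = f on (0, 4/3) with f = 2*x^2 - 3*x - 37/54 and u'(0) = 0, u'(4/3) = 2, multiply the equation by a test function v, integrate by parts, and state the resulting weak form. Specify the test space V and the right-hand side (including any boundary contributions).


V = H^1(0, 4/3) (v unrestricted at boundary; u is determined up to an additive constant); weak form: ∫_0^4/3 u'v' dx = ∫_0^4/3 (2*x^2 - 3*x - 37/54) v dx + 2·v(4/3) for all v ∈ V.

Multiply both sides by a test function v and integrate from 0 to 4/3:
  ∫_0^4/3 −u''(x) v(x) dx = ∫_0^4/3 f(x) v(x) dx.
Integrate the LHS by parts once:
  ∫_0^4/3 −u'' v dx = −[u'(x) v(x)]_0^4/3 + ∫_0^4/3 u'(x) v'(x) dx.
Thus ∫_0^4/3 u'(x) v'(x) dx = ∫_0^4/3 f(x) v(x) dx + [u'(x) v(x)]_0^4/3.
Choose V so that boundary terms are either known or forced to vanish.
u has inhomogeneous Neumann u'(0) = 0, u'(4/3) = 2. [u' v]_0^4/3 = (2)·v(4/3) − (0)·v(0) = 2·v(4/3). Take V = H^1(0, 4/3); boundary term becomes part of RHS.
Weak formulation: find u (satisfying any essential BC) such that ∫_0^4/3 u'(x) v'(x) dx = ∫_0^4/3 f v dx + 2·v(4/3) for all v ∈ V (Neumann data are natural BCs: they enter the RHS as boundary terms).
Substituting f(x) = 2*x^2 - 3*x - 37/54, the right-hand side is ∫_0^4/3 (2*x^2 - 3*x - 37/54) v dx + 2·v(4/3).
Compatibility check (pure Neumann): taking v ≡ 1 ∈ V gives 0 = ∫_0^4/3 f dx + (2) − (0), i.e. ∫_0^4/3 f dx must equal u'(0) − u'(4/3) = -2. Indeed ∫_0^4/3 (2*x^2 - 3*x - 37/54) dx = -2, so the data are compatible. The solution is then unique only up to an additive constant (fix it e.g. by requiring ∫_0^4/3 u dx = 0).


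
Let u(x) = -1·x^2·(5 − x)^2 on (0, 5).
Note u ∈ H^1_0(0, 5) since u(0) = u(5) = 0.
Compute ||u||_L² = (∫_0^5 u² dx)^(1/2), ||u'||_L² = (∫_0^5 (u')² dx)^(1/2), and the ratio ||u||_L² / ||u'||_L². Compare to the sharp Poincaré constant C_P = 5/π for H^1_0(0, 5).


||u||_L² / ||u'||_L² = 5*sqrt(3)/6 < C_P = 5/π.

u(x) = -1·x^2·(5 − x)^2, so u'(x) = 2*x*(x*(5 - x) - (x - 5)^2).
u(x) = -1·x^2·(5 − x)^2 vanishes at x = 0 and x = 5, so u ∈ H^1_0(0, 5). Differentiate via the product rule and integrate the resulting polynomials term by term.
  ∫_0^5 u² dx = ∫_0^5 (x^8 - 20*x^7 + 150*x^6 - 500*x^5 + 625*x^4) dx. Term by term:
    ∫_0^5 x^8 dx = 1953125/9;  ∫_0^5 -20*x^7 dx = -1953125/2;  ∫_0^5 150*x^6 dx = 11718750/7;
    ∫_0^5 -500*x^5 dx = -3906250/3;  ∫_0^5 625*x^4 dx = 390625.
  Sum: 1953125/9 − 1953125/2 + 11718750/7 − 3906250/3 + 390625 = 390625/126.
  ∫_0^5 (u')² dx = ∫_0^5 (16*x^6 - 240*x^5 + 1300*x^4 - 3000*x^3 + 2500*x^2) dx. Term by term:
    ∫_0^5 16*x^6 dx = 1250000/7;  ∫_0^5 -240*x^5 dx = -625000;  ∫_0^5 1300*x^4 dx = 812500;
    ∫_0^5 -3000*x^3 dx = -468750;  ∫_0^5 2500*x^2 dx = 312500/3.
  Sum: 1250000/7 − 625000 + 812500 − 468750 + 312500/3 = 31250/21.
∫_0^5 u² dx = 390625/126, so ||u||_L² = 625*sqrt(14)/42.
∫_0^5 (u')² dx = 31250/21, so ||u'||_L² = 125*sqrt(42)/21.
Ratio ||u||_L² / ||u'||_L² = 5*sqrt(3)/6.
Sharp Poincaré constant on H^1_0(0, 5) is C_P = L/π = 5/π, achieved by sin(π/5·x).
A polynomial bump cannot attain the sharp Poincaré constant (only the first sine eigenfunction does), so the ratio is strictly less than C_P, consistent with ||u||_L² ≤ C_P ||u'||_L².


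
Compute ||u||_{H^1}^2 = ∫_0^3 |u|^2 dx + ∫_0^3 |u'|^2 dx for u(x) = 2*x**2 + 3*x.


||u||_{H^1}^2 = 3987/5

The H^1 norm (squared) on an interval (0, L) is
  ||u||_{H^1}^2 = ∫_0^L u(x)^2 dx + ∫_0^L u'(x)^2 dx.
Compute u'(x) = 4*x + 3.
Then u(x)^2 = 4*x**4 + 12*x**3 + 9*x**2 and u'(x)^2 = 16*x**2 + 24*x + 9.
Integrate each monomial from 0 to 3 using ∫_0^3 c·x^n dx = c·3^(n+1)/(n+1):
  ∫_0^3 u(x)^2 dx = ∫_0^3 (4*x^4 + 12*x^3 + 9*x^2) dx. Term by term:
    ∫_0^3 4*x^4 dx = 972/5;  ∫_0^3 12*x^3 dx = 243;  ∫_0^3 9*x^2 dx = 81.
  Sum: 972/5 + 243 + 81 = 2592/5.
  ∫_0^3 u'(x)^2 dx = ∫_0^3 (16*x^2 + 24*x + 9) dx. Term by term:
    ∫_0^3 16*x^2 dx = 144;  ∫_0^3 24*x dx = 108;  ∫_0^3 9 dx = 27.
  Sum: 144 + 108 + 27 = 279.
Adding: ||u||_{H^1}^2 = 2592/5 + 279 = 3987/5.


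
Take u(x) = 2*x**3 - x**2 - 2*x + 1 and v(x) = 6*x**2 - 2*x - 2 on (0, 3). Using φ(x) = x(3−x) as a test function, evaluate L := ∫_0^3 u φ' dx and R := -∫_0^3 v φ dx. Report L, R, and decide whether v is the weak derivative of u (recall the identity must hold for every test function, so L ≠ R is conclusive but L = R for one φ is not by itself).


LHS = -252/5, RHS = -252/5. Yes, v = u' weakly.

u(x) = 2*x**3 - x**2 - 2*x + 1, classical derivative u'(x) = 6*x**2 - 2*x - 2.
φ(x) = x(3−x), so φ'(x) = 3 - 2*x.
Note φ(0) = φ(3) = 0, so the boundary term u·φ vanishes.
LHS = ∫_0^3 u(x) φ'(x) dx = ∫_0^3 (-4*x^4 + 8*x^3 + x^2 - 8*x + 3) dx. Term by term:
  ∫_0^3 -4*x^4 dx = -972/5;  ∫_0^3 8*x^3 dx = 162;  ∫_0^3 x^2 dx = 9;
  ∫_0^3 -8*x dx = -36;  ∫_0^3 3 dx = 9.
Sum: -972/5 + 162 + 9 − 36 + 9 = -252/5.
So LHS = -252/5.
∫_0^3 v(x) φ(x) dx = ∫_0^3 (-6*x^4 + 20*x^3 - 4*x^2 - 6*x) dx. Term by term:
  ∫_0^3 -6*x^4 dx = -1458/5;  ∫_0^3 20*x^3 dx = 405;  ∫_0^3 -4*x^2 dx = -36;
  ∫_0^3 -6*x dx = -27.
Sum: -1458/5 + 405 − 36 − 27 = 252/5.
So RHS = -∫_0^3 v(x) φ(x) dx = -252/5.
LHS = RHS, so the identity holds for this test φ.
Moreover u is smooth here and v(x) = u'(x) = 6*x**2 - 2*x - 2 pointwise, so the identity holds for every test function. Hence v is the weak derivative of u.


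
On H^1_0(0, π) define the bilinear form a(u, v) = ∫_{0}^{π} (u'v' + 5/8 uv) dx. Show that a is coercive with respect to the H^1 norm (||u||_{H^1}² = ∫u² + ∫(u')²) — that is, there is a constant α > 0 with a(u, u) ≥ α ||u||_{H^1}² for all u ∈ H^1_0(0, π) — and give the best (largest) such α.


α = 13/16

Coercivity of a(·,·) on H^1_0(0, π) means a(u, u) ≥ α ||u||_{H^1}² for every u ∈ H^1_0.
The interval has length L = π, and Poincaré/coercivity depend only on L. Here a(u, u) = ∫(u')² + (5/8)·∫u².
Here 0 < c = 5/8 < 1. The condition a(u,u) ≥ α||u||_{H^1}² reads (1−α)∫(u')² ≥ (α−c)∫u². Any admissible α is ≤ 1 (rapidly oscillating u have ∫u²/∫(u')² → 0), and α = 1 would force 0 ≥ (1−c)∫u², impossible since c < 1; so 1−α > 0. By the sharp Poincaré inequality on H^1_0 of an interval of length L, ∫(u')² ≥ (π/L)²∫u² with equality for the first sine mode sin(π(x−x₀)/L) (x₀ the left endpoint), so the inequality holds for all u iff (1−α)(π/L)² ≥ α − c, i.e. α ≤ ((π/L)² + c)/((π/L)² + 1) = (1 + c(L/π)²)/(1 + (L/π)²). With (π/L)² = 1 and c = 5/8, the largest admissible constant is α = ((π/L)² + c)/((π/L)² + 1).
Simplifying, α = 13/16.


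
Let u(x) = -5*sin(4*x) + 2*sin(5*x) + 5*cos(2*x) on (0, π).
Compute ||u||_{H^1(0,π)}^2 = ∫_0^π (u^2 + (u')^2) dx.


||u||_{H^1(0,π)}^2 = 1000/21 + 327*π

u'(x) = -10*sin(2*x) - 20*cos(4*x) + 10*cos(5*x).
Expand u² and (u')² and integrate term by term on (0, π), using: for integers n ≥ 1, ∫_0^π sin²(nx) dx = ∫_0^π cos²(nx) dx = π/2; for n ≠ n', ∫_0^π sin(nx)sin(n'x) dx = ∫_0^π cos(nx)cos(n'x) dx = 0; and by product-to-sum, ∫_0^π sin(nx)cos(n'x) dx = ½∫_0^π [sin((n+n')x) + sin((n−n')x)] dx, which is 0 when n+n' is even and 2n/(n²−n'²) when n+n' is odd (it need not vanish on (0, π)).
  u² squared terms: (-5)²·∫sin(4x)² dx = 25·π/2 = 25*π/2;  (2)²·∫sin(5x)² dx = 4·π/2 = 2*π;  (5)²·∫cos(2x)² dx = 25·π/2 = 25*π/2.
  u² cross terms: 2·(-5)·(2)·∫sin(4x)·sin(5x) dx = -20·(0) = 0;  2·(-5)·(5)·∫sin(4x)·cos(2x) dx = -50·(0) = 0;  2·(2)·(5)·∫sin(5x)·cos(2x) dx = 20·(10/21) = 200/21.
  So ∫_0^π u² dx = 25*π/2 + 2*π + 25*π/2 + 0 + 0 + 200/21 = 200/21 + 27*π.
  (u')² squared terms: (-20)²·∫cos(4x)² dx = 400·π/2 = 200*π;  (-10)²·∫sin(2x)² dx = 100·π/2 = 50*π;  (10)²·∫cos(5x)² dx = 100·π/2 = 50*π.
  (u')² cross terms: 2·(-20)·(-10)·∫cos(4x)·sin(2x) dx = 400·(0) = 0;  2·(-20)·(10)·∫cos(4x)·cos(5x) dx = -400·(0) = 0;  2·(-10)·(10)·∫sin(2x)·cos(5x) dx = -200·(-4/21) = 800/21.
  So ∫_0^π (u')² dx = 200*π + 50*π + 50*π + 0 + 0 + 800/21 = 800/21 + 300*π.
||u||_{H^1}^2 = (200/21 + 27*π) + (800/21 + 300*π) = 1000/21 + 327*π.


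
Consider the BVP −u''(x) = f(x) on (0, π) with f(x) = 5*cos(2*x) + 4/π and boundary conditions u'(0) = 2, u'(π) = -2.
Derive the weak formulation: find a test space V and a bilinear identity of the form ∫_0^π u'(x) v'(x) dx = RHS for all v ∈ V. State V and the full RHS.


V = H^1(0, π) (v unrestricted at boundary; u is determined up to an additive constant); weak form: ∫_0^π u'v' dx = ∫_0^π (5*cos(2*x) + 4/π) v dx − 2·v(π) − 2·v(0) for all v ∈ V.

Multiply both sides by a test function v and integrate from 0 to π:
  ∫_0^π −u''(x) v(x) dx = ∫_0^π f(x) v(x) dx.
Integrate the LHS by parts once:
  ∫_0^π −u'' v dx = −[u'(x) v(x)]_0^π + ∫_0^π u'(x) v'(x) dx.
Thus ∫_0^π u'(x) v'(x) dx = ∫_0^π f(x) v(x) dx + [u'(x) v(x)]_0^π.
Choose V so that boundary terms are either known or forced to vanish.
u has inhomogeneous Neumann u'(0) = 2, u'(π) = -2. [u' v]_0^π = (-2)·v(π) − (2)·v(0) = − 2·v(π) − 2·v(0). Take V = H^1(0, π); boundary term becomes part of RHS.
Weak formulation: find u (satisfying any essential BC) such that ∫_0^π u'(x) v'(x) dx = ∫_0^π f v dx − 2·v(π) − 2·v(0) for all v ∈ V (Neumann data are natural BCs: they enter the RHS as boundary terms).
Substituting f(x) = 5*cos(2*x) + 4/π, the right-hand side is ∫_0^π (5*cos(2*x) + 4/π) v dx − 2·v(π) − 2·v(0).
Compatibility check (pure Neumann): taking v ≡ 1 ∈ V gives 0 = ∫_0^π f dx + (-2) − (2), i.e. ∫_0^π f dx must equal u'(0) − u'(π) = 4. Indeed ∫_0^π (5*cos(2*x) + 4/π) dx = 4, so the data are compatible. The solution is then unique only up to an additive constant (fix it e.g. by requiring ∫_0^π u dx = 0).


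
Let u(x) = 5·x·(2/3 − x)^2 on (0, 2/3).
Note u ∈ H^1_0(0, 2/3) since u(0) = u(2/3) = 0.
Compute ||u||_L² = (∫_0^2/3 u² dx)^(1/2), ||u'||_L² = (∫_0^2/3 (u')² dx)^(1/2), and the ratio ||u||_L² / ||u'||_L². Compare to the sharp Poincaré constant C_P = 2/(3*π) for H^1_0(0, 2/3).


||u||_L² / ||u'||_L² = sqrt(14)/21 < C_P = 2/(3*π).

u(x) = 5·x·(2/3 − x)^2, so u'(x) = 15*x^2 - 40*x/3 + 20/9.
u(x) = 5·x·(2/3 − x)^2 vanishes at x = 0 and x = 2/3, so u ∈ H^1_0(0, 2/3). Differentiate via the product rule and integrate the resulting polynomials term by term.
  ∫_0^2/3 u² dx = ∫_0^2/3 (25*x^6 - 200*x^5/3 + 200*x^4/3 - 800*x^3/27 + 400*x^2/81) dx. Term by term:
    ∫_0^2/3 25*x^6 dx = 3200/15309;  ∫_0^2/3 -200*x^5/3 dx = -6400/6561;  ∫_0^2/3 200*x^4/3 dx = 1280/729;
    ∫_0^2/3 -800*x^3/27 dx = -3200/2187;  ∫_0^2/3 400*x^2/81 dx = 3200/6561.
  Sum: 3200/15309 − 6400/6561 + 1280/729 − 3200/2187 + 3200/6561 = 640/45927.
  ∫_0^2/3 (u')² dx = ∫_0^2/3 (225*x^4 - 400*x^3 + 2200*x^2/9 - 1600*x/27 + 400/81) dx. Term by term:
    ∫_0^2/3 225*x^4 dx = 160/27;  ∫_0^2/3 -400*x^3 dx = -1600/81;  ∫_0^2/3 2200*x^2/9 dx = 17600/729;
    ∫_0^2/3 -1600*x/27 dx = -3200/243;  ∫_0^2/3 400/81 dx = 800/243.
  Sum: 160/27 − 1600/81 + 17600/729 − 3200/243 + 800/243 = 320/729.
∫_0^2/3 u² dx = 640/45927, so ||u||_L² = 8*sqrt(70)/567.
∫_0^2/3 (u')² dx = 320/729, so ||u'||_L² = 8*sqrt(5)/27.
Ratio ||u||_L² / ||u'||_L² = sqrt(14)/21.
Sharp Poincaré constant on H^1_0(0, 2/3) is C_P = L/π = 2/(3*π), achieved by sin(3*π/2·x).
A polynomial bump cannot attain the sharp Poincaré constant (only the first sine eigenfunction does), so the ratio is strictly less than C_P, consistent with ||u||_L² ≤ C_P ||u'||_L².


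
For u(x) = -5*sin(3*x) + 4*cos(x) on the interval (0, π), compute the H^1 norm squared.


||u||_{H^1(0,π)}^2 = 141*π

u'(x) = -4*sin(x) - 15*cos(3*x).
Expand u² and (u')² and integrate term by term on (0, π), using: for integers n ≥ 1, ∫_0^π sin²(nx) dx = ∫_0^π cos²(nx) dx = π/2; for n ≠ n', ∫_0^π sin(nx)sin(n'x) dx = ∫_0^π cos(nx)cos(n'x) dx = 0; and by product-to-sum, ∫_0^π sin(nx)cos(n'x) dx = ½∫_0^π [sin((n+n')x) + sin((n−n')x)] dx, which is 0 when n+n' is even and 2n/(n²−n'²) when n+n' is odd (it need not vanish on (0, π)).
  u² squared terms: (-5)²·∫sin(3x)² dx = 25·π/2 = 25*π/2;  (4)²·∫cos(x)² dx = 16·π/2 = 8*π.
  u² cross terms: 2·(-5)·(4)·∫sin(3x)·cos(x) dx = -40·(0) = 0.
  So ∫_0^π u² dx = 25*π/2 + 8*π + 0 = 41*π/2.
  (u')² squared terms: (-15)²·∫cos(3x)² dx = 225·π/2 = 225*π/2;  (-4)²·∫sin(x)² dx = 16·π/2 = 8*π.
  (u')² cross terms: 2·(-15)·(-4)·∫cos(3x)·sin(x) dx = 120·(0) = 0.
  So ∫_0^π (u')² dx = 225*π/2 + 8*π + 0 = 241*π/2.
||u||_{H^1}^2 = (41*π/2) + (241*π/2) = 141*π.


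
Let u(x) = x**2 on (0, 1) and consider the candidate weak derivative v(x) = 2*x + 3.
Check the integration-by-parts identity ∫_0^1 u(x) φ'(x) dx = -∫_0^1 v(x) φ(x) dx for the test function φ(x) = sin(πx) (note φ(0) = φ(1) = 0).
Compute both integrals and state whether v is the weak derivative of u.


LHS = -2/π, RHS = -8/π. No, v is not the weak derivative of u.

u(x) = x**2, classical derivative u'(x) = 2*x.
φ(x) = sin(πx), so φ'(x) = π*cos(π*x).
Note φ(0) = φ(1) = 0, so the boundary term u·φ vanishes.
LHS = ∫_0^1 u(x) φ'(x) dx = ∫_0^1 (π*x^2*cos(π*x)) dx. Term by term:
  ∫_0^1 π*x^2*cos(π*x) dx = -2/π.
So LHS = -2/π.
∫_0^1 v(x) φ(x) dx = ∫_0^1 (2*x*sin(π*x) + 3*sin(π*x)) dx. Term by term:
  ∫_0^1 3*sin(π*x) dx = 6/π;  ∫_0^1 2*x*sin(π*x) dx = 2/π.
Sum: 6/π + 2/π = 8/π.
So RHS = -∫_0^1 v(x) φ(x) dx = -8/π.
LHS − RHS = 6/π ≠ 0, so the identity fails.
(For a valid weak derivative the identity must hold for EVERY test function, in particular this one. The failure shows v is NOT the weak derivative of u.)
Correct weak derivative would be u'(x) = 2*x.


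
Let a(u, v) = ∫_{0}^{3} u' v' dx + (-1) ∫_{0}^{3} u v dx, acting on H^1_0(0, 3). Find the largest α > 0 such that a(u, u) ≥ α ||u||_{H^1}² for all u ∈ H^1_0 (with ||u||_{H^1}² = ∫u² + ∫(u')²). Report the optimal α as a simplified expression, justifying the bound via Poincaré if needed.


α = (-9 + π^2)/(9 + π^2)

Coercivity of a(·,·) on H^1_0(0, 3) means a(u, u) ≥ α ||u||_{H^1}² for every u ∈ H^1_0.
The interval has length L = 3, and Poincaré/coercivity depend only on L. Here a(u, u) = ∫(u')² + (-1)·∫u².
Here c = -1 < 0 with |c| < (π/L)² = π^2/9, so coercivity still holds. The condition a(u,u) ≥ α||u||_{H^1}² reads (1−α)∫(u')² ≥ (α−c)∫u². Any admissible α is ≤ 1 (rapidly oscillating u have ∫u²/∫(u')² → 0), and α = 1 would force 0 ≥ (1−c)∫u², impossible since c < 1; so 1−α > 0. By the sharp Poincaré inequality on H^1_0 of an interval of length L, ∫(u')² ≥ (π/L)²∫u² with equality for the first sine mode sin(π(x−x₀)/L) (x₀ the left endpoint), so the inequality holds for all u iff (1−α)(π/L)² ≥ α − c, i.e. α ≤ ((π/L)² + c)/((π/L)² + 1) = (1 + c(L/π)²)/(1 + (L/π)²). (Direct route, valid since c ≤ 0: Poincaré gives c∫u² ≥ c(L/π)²∫(u')², so a(u,u) ≥ (1 + c(L/π)²)∫(u')², while ||u||_{H^1}² ≤ (1 + (L/π)²)∫(u')²; dividing yields the same α.) With (π/L)² = π^2/9 and c = -1, the largest admissible constant is α = ((π/L)² + c)/((π/L)² + 1).
Simplifying, α = (-9 + π^2)/(9 + π^2).


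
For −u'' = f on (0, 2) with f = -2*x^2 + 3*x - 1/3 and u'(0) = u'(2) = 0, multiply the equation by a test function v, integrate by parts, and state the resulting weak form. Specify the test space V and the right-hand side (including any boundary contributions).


V = H^1(0, 2) (no boundary constraint on v; u is determined up to an additive constant); weak form: ∫_0^2 u'v' dx = ∫_0^2 (-2*x^2 + 3*x - 1/3) v dx for all v ∈ V.

Multiply both sides by a test function v and integrate from 0 to 2:
  ∫_0^2 −u''(x) v(x) dx = ∫_0^2 f(x) v(x) dx.
Integrate the LHS by parts once:
  ∫_0^2 −u'' v dx = −[u'(x) v(x)]_0^2 + ∫_0^2 u'(x) v'(x) dx.
Thus ∫_0^2 u'(x) v'(x) dx = ∫_0^2 f(x) v(x) dx + [u'(x) v(x)]_0^2.
Choose V so that boundary terms are either known or forced to vanish.
u has homogeneous Neumann: u'(0) = u'(2) = 0. So [u' v]_0^2 = 0·v(2) − 0·v(0) = 0 for any v; take V = H^1(0, 2).
Weak formulation: find u (satisfying any essential BC) such that ∫_0^2 u'(x) v'(x) dx = ∫_0^2 f v dx for all v ∈ V (homogeneous Neumann, so boundary terms vanish).
Substituting f(x) = -2*x^2 + 3*x - 1/3, the right-hand side is ∫_0^2 (-2*x^2 + 3*x - 1/3) v dx.
Compatibility check (pure Neumann): taking v ≡ 1 ∈ V gives 0 = ∫_0^2 f dx + (0) − (0), i.e. ∫_0^2 f dx must equal u'(0) − u'(2) = 0. Indeed ∫_0^2 (-2*x^2 + 3*x - 1/3) dx = 0, so the data are compatible. The solution is then unique only up to an additive constant (fix it e.g. by requiring ∫_0^2 u dx = 0).


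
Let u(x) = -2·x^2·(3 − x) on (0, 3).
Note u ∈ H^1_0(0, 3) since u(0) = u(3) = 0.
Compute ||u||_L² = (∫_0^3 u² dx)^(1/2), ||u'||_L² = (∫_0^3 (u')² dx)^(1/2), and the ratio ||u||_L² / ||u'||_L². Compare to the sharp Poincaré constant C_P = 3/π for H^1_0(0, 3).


||u||_L² / ||u'||_L² = 3*sqrt(14)/14 < C_P = 3/π.

u(x) = -2·x^2·(3 − x), so u'(x) = 6*x*(x - 2).
u(x) = -2·x^2·(3 − x) vanishes at x = 0 and x = 3, so u ∈ H^1_0(0, 3). Differentiate via the product rule and integrate the resulting polynomials term by term.
  ∫_0^3 u² dx = ∫_0^3 (4*x^6 - 24*x^5 + 36*x^4) dx. Term by term:
    ∫_0^3 4*x^6 dx = 8748/7;  ∫_0^3 -24*x^5 dx = -2916;  ∫_0^3 36*x^4 dx = 8748/5.
  Sum: 8748/7 − 2916 + 8748/5 = 2916/35.
  ∫_0^3 (u')² dx = ∫_0^3 (36*x^4 - 144*x^3 + 144*x^2) dx. Term by term:
    ∫_0^3 36*x^4 dx = 8748/5;  ∫_0^3 -144*x^3 dx = -2916;  ∫_0^3 144*x^2 dx = 1296.
  Sum: 8748/5 − 2916 + 1296 = 648/5.
∫_0^3 u² dx = 2916/35, so ||u||_L² = 54*sqrt(35)/35.
∫_0^3 (u')² dx = 648/5, so ||u'||_L² = 18*sqrt(10)/5.
Ratio ||u||_L² / ||u'||_L² = 3*sqrt(14)/14.
Sharp Poincaré constant on H^1_0(0, 3) is C_P = L/π = 3/π, achieved by sin(π/3·x).
A polynomial bump cannot attain the sharp Poincaré constant (only the first sine eigenfunction does), so the ratio is strictly less than C_P, consistent with ||u||_L² ≤ C_P ||u'||_L².


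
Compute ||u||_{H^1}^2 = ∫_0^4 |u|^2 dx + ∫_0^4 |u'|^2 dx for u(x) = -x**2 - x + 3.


||u||_{H^1}^2 = 5032/15

The H^1 norm (squared) on an interval (0, L) is
  ||u||_{H^1}^2 = ∫_0^L u(x)^2 dx + ∫_0^L u'(x)^2 dx.
Compute u'(x) = -2*x - 1.
Then u(x)^2 = x**4 + 2*x**3 - 5*x**2 - 6*x + 9 and u'(x)^2 = 4*x**2 + 4*x + 1.
Integrate each monomial from 0 to 4 using ∫_0^4 c·x^n dx = c·4^(n+1)/(n+1):
  ∫_0^4 u(x)^2 dx = ∫_0^4 (x^4 + 2*x^3 - 5*x^2 - 6*x + 9) dx. Term by term:
    ∫_0^4 x^4 dx = 1024/5;  ∫_0^4 2*x^3 dx = 128;  ∫_0^4 -5*x^2 dx = -320/3;
    ∫_0^4 -6*x dx = -48;  ∫_0^4 9 dx = 36.
  Sum: 1024/5 + 128 − 320/3 − 48 + 36 = 3212/15.
  ∫_0^4 u'(x)^2 dx = ∫_0^4 (4*x^2 + 4*x + 1) dx. Term by term:
    ∫_0^4 4*x^2 dx = 256/3;  ∫_0^4 4*x dx = 32;  ∫_0^4 1 dx = 4.
  Sum: 256/3 + 32 + 4 = 364/3.
Adding: ||u||_{H^1}^2 = 3212/15 + 364/3 = 5032/15.


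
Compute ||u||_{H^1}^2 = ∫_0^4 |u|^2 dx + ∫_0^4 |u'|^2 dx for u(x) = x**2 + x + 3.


||u||_{H^1}^2 = 10312/15

The H^1 norm (squared) on an interval (0, L) is
  ||u||_{H^1}^2 = ∫_0^L u(x)^2 dx + ∫_0^L u'(x)^2 dx.
Compute u'(x) = 2*x + 1.
Then u(x)^2 = x**4 + 2*x**3 + 7*x**2 + 6*x + 9 and u'(x)^2 = 4*x**2 + 4*x + 1.
Integrate each monomial from 0 to 4 using ∫_0^4 c·x^n dx = c·4^(n+1)/(n+1):
  ∫_0^4 u(x)^2 dx = ∫_0^4 (x^4 + 2*x^3 + 7*x^2 + 6*x + 9) dx. Term by term:
    ∫_0^4 x^4 dx = 1024/5;  ∫_0^4 2*x^3 dx = 128;  ∫_0^4 7*x^2 dx = 448/3;
    ∫_0^4 6*x dx = 48;  ∫_0^4 9 dx = 36.
  Sum: 1024/5 + 128 + 448/3 + 48 + 36 = 8492/15.
  ∫_0^4 u'(x)^2 dx = ∫_0^4 (4*x^2 + 4*x + 1) dx. Term by term:
    ∫_0^4 4*x^2 dx = 256/3;  ∫_0^4 4*x dx = 32;  ∫_0^4 1 dx = 4.
  Sum: 256/3 + 32 + 4 = 364/3.
Adding: ||u||_{H^1}^2 = 8492/15 + 364/3 = 10312/15.


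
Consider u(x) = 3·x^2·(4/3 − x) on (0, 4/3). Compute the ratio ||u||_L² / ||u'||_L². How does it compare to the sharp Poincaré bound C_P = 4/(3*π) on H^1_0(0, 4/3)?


||u||_L² / ||u'||_L² = 2*sqrt(14)/21 < C_P = 4/(3*π).

u(x) = 3·x^2·(4/3 − x), so u'(x) = x*(8 - 9*x).
u(x) = 3·x^2·(4/3 − x) vanishes at x = 0 and x = 4/3, so u ∈ H^1_0(0, 4/3). Differentiate via the product rule and integrate the resulting polynomials term by term.
  ∫_0^4/3 u² dx = ∫_0^4/3 (9*x^6 - 24*x^5 + 16*x^4) dx. Term by term:
    ∫_0^4/3 9*x^6 dx = 16384/1701;  ∫_0^4/3 -24*x^5 dx = -16384/729;  ∫_0^4/3 16*x^4 dx = 16384/1215.
  Sum: 16384/1701 − 16384/729 + 16384/1215 = 16384/25515.
  ∫_0^4/3 (u')² dx = ∫_0^4/3 (81*x^4 - 144*x^3 + 64*x^2) dx. Term by term:
    ∫_0^4/3 81*x^4 dx = 1024/15;  ∫_0^4/3 -144*x^3 dx = -1024/9;  ∫_0^4/3 64*x^2 dx = 4096/81.
  Sum: 1024/15 − 1024/9 + 4096/81 = 2048/405.
∫_0^4/3 u² dx = 16384/25515, so ||u||_L² = 128*sqrt(35)/945.
∫_0^4/3 (u')² dx = 2048/405, so ||u'||_L² = 32*sqrt(10)/45.
Ratio ||u||_L² / ||u'||_L² = 2*sqrt(14)/21.
Sharp Poincaré constant on H^1_0(0, 4/3) is C_P = L/π = 4/(3*π), achieved by sin(3*π/4·x).
A polynomial bump cannot attain the sharp Poincaré constant (only the first sine eigenfunction does), so the ratio is strictly less than C_P, consistent with ||u||_L² ≤ C_P ||u'||_L².


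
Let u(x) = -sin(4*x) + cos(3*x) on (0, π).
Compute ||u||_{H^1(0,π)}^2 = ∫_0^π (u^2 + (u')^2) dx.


||u||_{H^1(0,π)}^2 = -160/7 + 27*π/2

u'(x) = -3*sin(3*x) - 4*cos(4*x).
Expand u² and (u')² and integrate term by term on (0, π), using: for integers n ≥ 1, ∫_0^π sin²(nx) dx = ∫_0^π cos²(nx) dx = π/2; for n ≠ n', ∫_0^π sin(nx)sin(n'x) dx = ∫_0^π cos(nx)cos(n'x) dx = 0; and by product-to-sum, ∫_0^π sin(nx)cos(n'x) dx = ½∫_0^π [sin((n+n')x) + sin((n−n')x)] dx, which is 0 when n+n' is even and 2n/(n²−n'²) when n+n' is odd (it need not vanish on (0, π)).
  u² squared terms: (-1)²·∫sin(4x)² dx = 1·π/2 = π/2;  (1)²·∫cos(3x)² dx = 1·π/2 = π/2.
  u² cross terms: 2·(-1)·(1)·∫sin(4x)·cos(3x) dx = -2·(8/7) = -16/7.
  So ∫_0^π u² dx = π/2 + π/2 − 16/7 = -16/7 + π.
  (u')² squared terms: (-4)²·∫cos(4x)² dx = 16·π/2 = 8*π;  (-3)²·∫sin(3x)² dx = 9·π/2 = 9*π/2.
  (u')² cross terms: 2·(-4)·(-3)·∫cos(4x)·sin(3x) dx = 24·(-6/7) = -144/7.
  So ∫_0^π (u')² dx = 8*π + 9*π/2 − 144/7 = -144/7 + 25*π/2.
||u||_{H^1}^2 = (-16/7 + π) + (-144/7 + 25*π/2) = -160/7 + 27*π/2.


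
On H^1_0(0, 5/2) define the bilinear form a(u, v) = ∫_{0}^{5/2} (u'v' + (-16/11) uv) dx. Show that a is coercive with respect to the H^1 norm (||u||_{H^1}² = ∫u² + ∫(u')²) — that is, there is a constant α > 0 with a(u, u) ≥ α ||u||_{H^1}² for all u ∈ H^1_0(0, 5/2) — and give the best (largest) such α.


α = 4*(-100 + 11*π^2)/(11*(25 + 4*π^2))

Coercivity of a(·,·) on H^1_0(0, 5/2) means a(u, u) ≥ α ||u||_{H^1}² for every u ∈ H^1_0.
The interval has length L = 5/2, and Poincaré/coercivity depend only on L. Here a(u, u) = ∫(u')² + (-16/11)·∫u².
Here c = -16/11 < 0 with |c| < (π/L)² = 4*π^2/25, so coercivity still holds. The condition a(u,u) ≥ α||u||_{H^1}² reads (1−α)∫(u')² ≥ (α−c)∫u². Any admissible α is ≤ 1 (rapidly oscillating u have ∫u²/∫(u')² → 0), and α = 1 would force 0 ≥ (1−c)∫u², impossible since c < 1; so 1−α > 0. By the sharp Poincaré inequality on H^1_0 of an interval of length L, ∫(u')² ≥ (π/L)²∫u² with equality for the first sine mode sin(π(x−x₀)/L) (x₀ the left endpoint), so the inequality holds for all u iff (1−α)(π/L)² ≥ α − c, i.e. α ≤ ((π/L)² + c)/((π/L)² + 1) = (1 + c(L/π)²)/(1 + (L/π)²). (Direct route, valid since c ≤ 0: Poincaré gives c∫u² ≥ c(L/π)²∫(u')², so a(u,u) ≥ (1 + c(L/π)²)∫(u')², while ||u||_{H^1}² ≤ (1 + (L/π)²)∫(u')²; dividing yields the same α.) With (π/L)² = 4*π^2/25 and c = -16/11, the largest admissible constant is α = ((π/L)² + c)/((π/L)² + 1).
Simplifying, α = 4*(-100 + 11*π^2)/(11*(25 + 4*π^2)).


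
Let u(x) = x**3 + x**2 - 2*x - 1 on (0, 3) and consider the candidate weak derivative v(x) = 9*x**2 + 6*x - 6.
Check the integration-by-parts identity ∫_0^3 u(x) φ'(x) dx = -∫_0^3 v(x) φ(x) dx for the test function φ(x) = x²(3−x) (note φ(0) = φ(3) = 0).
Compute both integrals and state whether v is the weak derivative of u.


LHS = -837/10, RHS = -2511/10. No, v is not the weak derivative of u.

u(x) = x**3 + x**2 - 2*x - 1, classical derivative u'(x) = 3*x**2 + 2*x - 2.
φ(x) = x²(3−x), so φ'(x) = 3*x*(2 - x).
Note φ(0) = φ(3) = 0, so the boundary term u·φ vanishes.
LHS = ∫_0^3 u(x) φ'(x) dx = ∫_0^3 (-3*x^5 + 3*x^4 + 12*x^3 - 9*x^2 - 6*x) dx. Term by term:
  ∫_0^3 -3*x^5 dx = -729/2;  ∫_0^3 3*x^4 dx = 729/5;  ∫_0^3 12*x^3 dx = 243;
  ∫_0^3 -9*x^2 dx = -81;  ∫_0^3 -6*x dx = -27.
Sum: -729/2 + 729/5 + 243 − 81 − 27 = -837/10.
So LHS = -837/10.
∫_0^3 v(x) φ(x) dx = ∫_0^3 (-9*x^5 + 21*x^4 + 24*x^3 - 18*x^2) dx. Term by term:
  ∫_0^3 -9*x^5 dx = -2187/2;  ∫_0^3 21*x^4 dx = 5103/5;  ∫_0^3 24*x^3 dx = 486;
  ∫_0^3 -18*x^2 dx = -162.
Sum: -2187/2 + 5103/5 + 486 − 162 = 2511/10.
So RHS = -∫_0^3 v(x) φ(x) dx = -2511/10.
LHS − RHS = 837/5 ≠ 0, so the identity fails.
(For a valid weak derivative the identity must hold for EVERY test function, in particular this one. The failure shows v is NOT the weak derivative of u.)
Correct weak derivative would be u'(x) = 3*x**2 + 2*x - 2.


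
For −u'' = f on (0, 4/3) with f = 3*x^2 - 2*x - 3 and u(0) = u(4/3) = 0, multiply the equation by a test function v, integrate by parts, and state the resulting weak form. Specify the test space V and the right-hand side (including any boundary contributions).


V = H^1_0(0, 4/3) (so v(0) = v(4/3) = 0); weak form: ∫_0^4/3 u'v' dx = ∫_0^4/3 (3*x^2 - 2*x - 3) v dx for all v ∈ V.

Multiply both sides by a test function v and integrate from 0 to 4/3:
  ∫_0^4/3 −u''(x) v(x) dx = ∫_0^4/3 f(x) v(x) dx.
Integrate the LHS by parts once:
  ∫_0^4/3 −u'' v dx = −[u'(x) v(x)]_0^4/3 + ∫_0^4/3 u'(x) v'(x) dx.
Thus ∫_0^4/3 u'(x) v'(x) dx = ∫_0^4/3 f(x) v(x) dx + [u'(x) v(x)]_0^4/3.
Choose V so that boundary terms are either known or forced to vanish.
u is Dirichlet: u(0) = u(4/3) = 0. Let V = H^1_0(0, 4/3); then v(0) = v(4/3) = 0, and [u' v]_0^4/3 = 0.
Weak formulation: find u (satisfying any essential BC) such that ∫_0^4/3 u'(x) v'(x) dx = ∫_0^4/3 f v dx for all v ∈ V.
Substituting f(x) = 3*x^2 - 2*x - 3, the right-hand side is ∫_0^4/3 (3*x^2 - 2*x - 3) v dx.


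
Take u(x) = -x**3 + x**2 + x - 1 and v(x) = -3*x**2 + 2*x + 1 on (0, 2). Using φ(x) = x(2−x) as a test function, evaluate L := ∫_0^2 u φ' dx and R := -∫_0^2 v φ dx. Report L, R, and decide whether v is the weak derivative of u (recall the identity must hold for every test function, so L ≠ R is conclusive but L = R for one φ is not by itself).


LHS = 4/5, RHS = 4/5. Yes, v = u' weakly.

u(x) = -x**3 + x**2 + x - 1, classical derivative u'(x) = -3*x**2 + 2*x + 1.
φ(x) = x(2−x), so φ'(x) = 2 - 2*x.
Note φ(0) = φ(2) = 0, so the boundary term u·φ vanishes.
LHS = ∫_0^2 u(x) φ'(x) dx = ∫_0^2 (2*x^4 - 4*x^3 + 4*x - 2) dx. Term by term:
  ∫_0^2 2*x^4 dx = 64/5;  ∫_0^2 -4*x^3 dx = -16;  ∫_0^2 4*x dx = 8;
  ∫_0^2 -2 dx = -4.
Sum: 64/5 − 16 + 8 − 4 = 4/5.
So LHS = 4/5.
∫_0^2 v(x) φ(x) dx = ∫_0^2 (3*x^4 - 8*x^3 + 3*x^2 + 2*x) dx. Term by term:
  ∫_0^2 3*x^4 dx = 96/5;  ∫_0^2 -8*x^3 dx = -32;  ∫_0^2 3*x^2 dx = 8;
  ∫_0^2 2*x dx = 4.
Sum: 96/5 − 32 + 8 + 4 = -4/5.
So RHS = -∫_0^2 v(x) φ(x) dx = 4/5.
LHS = RHS, so the identity holds for this test φ.
Moreover u is smooth here and v(x) = u'(x) = -3*x**2 + 2*x + 1 pointwise, so the identity holds for every test function. Hence v is the weak derivative of u.
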